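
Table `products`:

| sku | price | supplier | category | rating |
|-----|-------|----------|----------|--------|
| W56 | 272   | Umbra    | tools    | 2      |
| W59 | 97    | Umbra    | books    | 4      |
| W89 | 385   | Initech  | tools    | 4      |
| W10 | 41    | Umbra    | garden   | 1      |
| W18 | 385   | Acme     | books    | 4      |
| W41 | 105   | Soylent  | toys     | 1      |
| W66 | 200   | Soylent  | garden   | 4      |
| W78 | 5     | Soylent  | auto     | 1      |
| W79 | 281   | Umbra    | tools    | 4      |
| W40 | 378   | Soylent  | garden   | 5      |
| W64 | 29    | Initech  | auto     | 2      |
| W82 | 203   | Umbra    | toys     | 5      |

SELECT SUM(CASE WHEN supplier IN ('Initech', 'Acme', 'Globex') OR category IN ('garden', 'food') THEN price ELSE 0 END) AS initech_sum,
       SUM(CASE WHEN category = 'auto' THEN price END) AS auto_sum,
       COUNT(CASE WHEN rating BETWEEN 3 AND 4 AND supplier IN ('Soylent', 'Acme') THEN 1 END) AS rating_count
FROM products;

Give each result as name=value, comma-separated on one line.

initech_sum=1418, auto_sum=34, rating_count=2

[initech_sum: supplier IN ('Initech', 'Acme', 'Globex') OR category IN ('garden', 'food')]
sku=W56: ✗
sku=W59: ✗
sku=W89: ✓ → 385
sku=W10: ✓ → 41
sku=W18: ✓ → 385
sku=W41: ✗
sku=W66: ✓ → 200
sku=W78: ✗
sku=W79: ✗
sku=W40: ✓ → 378
sku=W64: ✓ → 29
sku=W82: ✗
initech_sum = 385 + 41 + 385 + 200 + 378 + 29 = 1418
—
[auto_sum: category = 'auto']
sku=W56: ✗
sku=W59: ✗
sku=W89: ✗
sku=W10: ✗
sku=W18: ✗
sku=W41: ✗
sku=W66: ✗
sku=W78: ✓ → 5
sku=W79: ✗
sku=W40: ✗
sku=W64: ✓ → 29
sku=W82: ✗
auto_sum = 5 + 29 = 34
—
[rating_count: rating BETWEEN 3 AND 4 AND supplier IN ('Soylent', 'Acme')]
sku=W56: ✗
sku=W59: ✗
sku=W89: ✗
sku=W10: ✗
sku=W18: ✓ → 1
sku=W41: ✗
sku=W66: ✓ → 1
sku=W78: ✗
sku=W79: ✗
sku=W40: ✗
sku=W64: ✗
sku=W82: ✗
rating_count = COUNT(1, 1) = 2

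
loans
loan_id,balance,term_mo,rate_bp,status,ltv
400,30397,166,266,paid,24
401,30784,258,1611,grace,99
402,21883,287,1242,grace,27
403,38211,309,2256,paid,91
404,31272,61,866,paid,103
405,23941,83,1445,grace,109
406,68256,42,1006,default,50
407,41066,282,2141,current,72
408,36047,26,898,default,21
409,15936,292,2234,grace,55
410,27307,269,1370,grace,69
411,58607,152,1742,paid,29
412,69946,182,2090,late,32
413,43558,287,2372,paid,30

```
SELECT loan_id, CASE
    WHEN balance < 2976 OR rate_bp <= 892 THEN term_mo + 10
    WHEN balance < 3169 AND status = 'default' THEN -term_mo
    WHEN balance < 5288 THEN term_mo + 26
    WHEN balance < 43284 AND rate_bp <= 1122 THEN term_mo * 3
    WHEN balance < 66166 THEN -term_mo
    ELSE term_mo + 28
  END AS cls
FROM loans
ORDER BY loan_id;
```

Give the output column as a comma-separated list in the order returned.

loan_id=400: balance < 2976 OR rate_bp <= 892 → 176
loan_id=401: balance < 66166 → -258
loan_id=402: balance < 66166 → -287
loan_id=403: balance < 66166 → -309
loan_id=404: balance < 2976 OR rate_bp <= 892 → 71
loan_id=405: balance < 66166 → -83
loan_id=406: ELSE → 70
loan_id=407: balance < 66166 → -282
loan_id=408: balance < 43284 AND rate_bp <= 1122 → 78
loan_id=409: balance < 66166 → -292
loan_id=410: balance < 66166 → -269
loan_id=411: balance < 66166 → -152
loan_id=412: ELSE → 210
loan_id=413: balance < 66166 → -287

176, -258, -287, -309, 71, -83, 70, -282, 78, -292, -269, -152, 210, -287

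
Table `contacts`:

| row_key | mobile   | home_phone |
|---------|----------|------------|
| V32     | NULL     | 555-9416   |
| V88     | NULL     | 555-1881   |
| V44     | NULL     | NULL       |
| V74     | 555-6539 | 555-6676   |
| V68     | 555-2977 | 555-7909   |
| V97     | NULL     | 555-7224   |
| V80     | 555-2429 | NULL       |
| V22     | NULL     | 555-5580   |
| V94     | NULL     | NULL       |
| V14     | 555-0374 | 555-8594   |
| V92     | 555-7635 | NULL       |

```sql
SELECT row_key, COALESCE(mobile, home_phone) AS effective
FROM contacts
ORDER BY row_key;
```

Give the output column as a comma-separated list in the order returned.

555-0374, 555-5580, 555-9416, NULL, 555-2977, 555-6539, 555-2429, 555-1881, 555-7635, NULL, 555-7224

row_key=V14: mobile=555-0374 → 555-0374
row_key=V22: mobile=NULL, home_phone=555-5580 → 555-5580
row_key=V32: mobile=NULL, home_phone=555-9416 → 555-9416
row_key=V44: mobile=NULL, home_phone=NULL (all NULL) → NULL
row_key=V68: mobile=555-2977 → 555-2977
row_key=V74: mobile=555-6539 → 555-6539
row_key=V80: mobile=555-2429 → 555-2429
row_key=V88: mobile=NULL, home_phone=555-1881 → 555-1881
row_key=V92: mobile=555-7635 → 555-7635
row_key=V94: mobile=NULL, home_phone=NULL (all NULL) → NULL
row_key=V97: mobile=NULL, home_phone=555-7224 → 555-7224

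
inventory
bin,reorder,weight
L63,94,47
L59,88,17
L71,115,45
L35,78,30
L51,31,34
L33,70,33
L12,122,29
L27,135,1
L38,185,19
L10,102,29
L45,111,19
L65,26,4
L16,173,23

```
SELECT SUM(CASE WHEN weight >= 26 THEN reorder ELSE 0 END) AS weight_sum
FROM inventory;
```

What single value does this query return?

612

bin=L63: ✓ → 94
bin=L59: ✗
bin=L71: ✓ → 115
bin=L35: ✓ → 78
bin=L51: ✓ → 31
bin=L33: ✓ → 70
bin=L12: ✓ → 122
bin=L27: ✗
bin=L38: ✗
bin=L10: ✓ → 102
bin=L45: ✗
bin=L65: ✗
bin=L16: ✗
weight_sum = 94 + 115 + 78 + 31 + 70 + 122 + 102 = 612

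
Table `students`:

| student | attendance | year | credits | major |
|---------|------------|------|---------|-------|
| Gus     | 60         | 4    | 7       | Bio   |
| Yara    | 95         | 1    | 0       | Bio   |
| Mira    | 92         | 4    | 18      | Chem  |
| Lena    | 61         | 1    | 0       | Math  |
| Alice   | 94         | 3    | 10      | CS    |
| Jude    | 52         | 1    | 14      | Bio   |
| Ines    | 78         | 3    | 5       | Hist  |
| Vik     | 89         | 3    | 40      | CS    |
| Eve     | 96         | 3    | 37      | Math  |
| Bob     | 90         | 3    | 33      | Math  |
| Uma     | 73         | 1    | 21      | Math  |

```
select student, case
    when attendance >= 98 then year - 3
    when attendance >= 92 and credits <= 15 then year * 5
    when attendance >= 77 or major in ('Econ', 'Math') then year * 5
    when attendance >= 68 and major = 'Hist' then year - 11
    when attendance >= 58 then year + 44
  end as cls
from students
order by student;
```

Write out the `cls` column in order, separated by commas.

15, 15, 15, 48, 15, NULL, 5, 20, 5, 15, 5

student=Alice: attendance >= 92 and credits <= 15 → 15
student=Bob: attendance >= 77 or major in ('Econ', 'Math') → 15
student=Eve: attendance >= 77 or major in ('Econ', 'Math') → 15
student=Gus: attendance >= 58 → 48
student=Ines: attendance >= 77 or major in ('Econ', 'Math') → 15
student=Jude: (no match → NULL) → NULL
student=Lena: attendance >= 77 or major in ('Econ', 'Math') → 5
student=Mira: attendance >= 77 or major in ('Econ', 'Math') → 20
student=Uma: attendance >= 77 or major in ('Econ', 'Math') → 5
student=Vik: attendance >= 77 or major in ('Econ', 'Math') → 15
student=Yara: attendance >= 92 and credits <= 15 → 5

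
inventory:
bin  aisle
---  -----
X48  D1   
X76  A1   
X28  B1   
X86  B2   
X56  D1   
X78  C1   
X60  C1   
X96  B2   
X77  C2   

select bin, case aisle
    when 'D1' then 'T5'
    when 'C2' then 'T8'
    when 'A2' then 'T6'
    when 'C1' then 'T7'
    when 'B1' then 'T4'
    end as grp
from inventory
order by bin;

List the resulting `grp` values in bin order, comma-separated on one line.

bin=X28: aisle='B1' → T4
bin=X48: aisle='D1' → T5
bin=X56: aisle='D1' → T5
bin=X60: aisle='C1' → T7
bin=X76: (no match → NULL) → NULL
bin=X77: aisle='C2' → T8
bin=X78: aisle='C1' → T7
bin=X86: (no match → NULL) → NULL
bin=X96: (no match → NULL) → NULL

T4, T5, T5, T7, NULL, T8, T7, NULL, NULL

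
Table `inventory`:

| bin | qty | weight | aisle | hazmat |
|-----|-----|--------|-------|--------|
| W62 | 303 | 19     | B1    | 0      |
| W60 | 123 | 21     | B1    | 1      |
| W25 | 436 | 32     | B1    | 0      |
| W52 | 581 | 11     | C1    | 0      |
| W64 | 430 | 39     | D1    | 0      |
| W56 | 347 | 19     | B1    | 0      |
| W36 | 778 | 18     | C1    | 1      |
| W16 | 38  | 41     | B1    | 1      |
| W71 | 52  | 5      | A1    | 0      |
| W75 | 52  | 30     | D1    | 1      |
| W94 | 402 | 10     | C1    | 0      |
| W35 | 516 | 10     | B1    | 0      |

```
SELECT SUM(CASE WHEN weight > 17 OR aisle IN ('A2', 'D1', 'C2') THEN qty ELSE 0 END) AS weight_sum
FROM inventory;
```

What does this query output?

2507

bin=W62: ✓ → 303
bin=W60: ✓ → 123
bin=W25: ✓ → 436
bin=W52: ✗
bin=W64: ✓ → 430
bin=W56: ✓ → 347
bin=W36: ✓ → 778
bin=W16: ✓ → 38
bin=W71: ✗
bin=W75: ✓ → 52
bin=W94: ✗
bin=W35: ✗
weight_sum = 303 + 123 + 436 + 430 + 347 + 778 + 38 + 52 = 2507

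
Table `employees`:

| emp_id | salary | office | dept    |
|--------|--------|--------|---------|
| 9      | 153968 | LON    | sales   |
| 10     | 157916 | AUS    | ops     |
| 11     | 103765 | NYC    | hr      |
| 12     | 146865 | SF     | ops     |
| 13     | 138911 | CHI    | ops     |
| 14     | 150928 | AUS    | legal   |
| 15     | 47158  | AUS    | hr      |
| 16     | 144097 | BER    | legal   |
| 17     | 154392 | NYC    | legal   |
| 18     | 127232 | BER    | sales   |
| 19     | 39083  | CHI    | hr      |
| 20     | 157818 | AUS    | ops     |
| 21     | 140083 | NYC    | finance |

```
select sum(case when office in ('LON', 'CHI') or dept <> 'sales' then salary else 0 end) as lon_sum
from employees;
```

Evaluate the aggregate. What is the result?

emp_id=9: ✓ → 153968
emp_id=10: ✓ → 157916
emp_id=11: ✓ → 103765
emp_id=12: ✓ → 146865
emp_id=13: ✓ → 138911
emp_id=14: ✓ → 150928
emp_id=15: ✓ → 47158
emp_id=16: ✓ → 144097
emp_id=17: ✓ → 154392
emp_id=18: ✗
emp_id=19: ✓ → 39083
emp_id=20: ✓ → 157818
emp_id=21: ✓ → 140083
lon_sum = 153968 + 157916 + 103765 + 146865 + 138911 + 150928 + 47158 + 144097 + 154392 + 39083 + 157818 + 140083 = 1534984

1534984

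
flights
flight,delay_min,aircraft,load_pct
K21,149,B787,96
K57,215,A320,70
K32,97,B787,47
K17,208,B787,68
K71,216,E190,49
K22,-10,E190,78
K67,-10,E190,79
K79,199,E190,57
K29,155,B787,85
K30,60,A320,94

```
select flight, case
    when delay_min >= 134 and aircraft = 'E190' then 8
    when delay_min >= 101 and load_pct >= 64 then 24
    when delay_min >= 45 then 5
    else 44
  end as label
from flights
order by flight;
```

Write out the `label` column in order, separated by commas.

24, 24, 44, 24, 5, 5, 24, 44, 8, 8

flight=K17: delay_min >= 101 and load_pct >= 64 → 24
flight=K21: delay_min >= 101 and load_pct >= 64 → 24
flight=K22: ELSE → 44
flight=K29: delay_min >= 101 and load_pct >= 64 → 24
flight=K30: delay_min >= 45 → 5
flight=K32: delay_min >= 45 → 5
flight=K57: delay_min >= 101 and load_pct >= 64 → 24
flight=K67: ELSE → 44
flight=K71: delay_min >= 134 and aircraft = 'E190' → 8
flight=K79: delay_min >= 134 and aircraft = 'E190' → 8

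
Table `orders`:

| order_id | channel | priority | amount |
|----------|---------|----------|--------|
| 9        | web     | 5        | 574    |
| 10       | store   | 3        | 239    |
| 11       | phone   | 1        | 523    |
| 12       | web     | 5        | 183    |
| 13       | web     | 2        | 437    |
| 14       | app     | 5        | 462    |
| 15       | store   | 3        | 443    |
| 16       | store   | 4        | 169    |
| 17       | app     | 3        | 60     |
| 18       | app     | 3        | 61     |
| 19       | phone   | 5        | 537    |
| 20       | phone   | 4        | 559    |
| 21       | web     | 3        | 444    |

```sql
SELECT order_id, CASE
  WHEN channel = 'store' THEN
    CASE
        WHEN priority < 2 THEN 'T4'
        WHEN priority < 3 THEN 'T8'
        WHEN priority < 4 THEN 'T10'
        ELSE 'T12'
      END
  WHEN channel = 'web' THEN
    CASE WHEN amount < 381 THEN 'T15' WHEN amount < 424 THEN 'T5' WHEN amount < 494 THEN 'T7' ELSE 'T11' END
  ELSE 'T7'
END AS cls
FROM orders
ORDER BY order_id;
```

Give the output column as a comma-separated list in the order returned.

order_id=9: channel='web' → inner[ELSE] → T11
order_id=10: channel='store' → inner[priority < 4] → T10
order_id=11: channel='phone' → outer ELSE → T7
order_id=12: channel='web' → inner[amount < 381] → T15
order_id=13: channel='web' → inner[amount < 494] → T7
order_id=14: channel='app' → outer ELSE → T7
order_id=15: channel='store' → inner[priority < 4] → T10
order_id=16: channel='store' → inner[ELSE] → T12
order_id=17: channel='app' → outer ELSE → T7
order_id=18: channel='app' → outer ELSE → T7
order_id=19: channel='phone' → outer ELSE → T7
order_id=20: channel='phone' → outer ELSE → T7
order_id=21: channel='web' → inner[amount < 494] → T7

T11, T10, T7, T15, T7, T7, T10, T12, T7, T7, T7, T7, T7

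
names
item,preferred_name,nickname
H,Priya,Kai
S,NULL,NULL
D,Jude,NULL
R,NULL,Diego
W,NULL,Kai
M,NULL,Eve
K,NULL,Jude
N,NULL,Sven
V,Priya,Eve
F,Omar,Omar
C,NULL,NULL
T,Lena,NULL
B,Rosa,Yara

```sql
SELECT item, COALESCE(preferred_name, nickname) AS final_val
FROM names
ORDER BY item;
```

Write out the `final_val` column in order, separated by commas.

item=B: preferred_name=Rosa → Rosa
item=C: preferred_name=NULL, nickname=NULL (all NULL) → NULL
item=D: preferred_name=Jude → Jude
item=F: preferred_name=Omar → Omar
item=H: preferred_name=Priya → Priya
item=K: preferred_name=NULL, nickname=Jude → Jude
item=M: preferred_name=NULL, nickname=Eve → Eve
item=N: preferred_name=NULL, nickname=Sven → Sven
item=R: preferred_name=NULL, nickname=Diego → Diego
item=S: preferred_name=NULL, nickname=NULL (all NULL) → NULL
item=T: preferred_name=Lena → Lena
item=V: preferred_name=Priya → Priya
item=W: preferred_name=NULL, nickname=Kai → Kai

Rosa, NULL, Jude, Omar, Priya, Jude, Eve, Sven, Diego, NULL, Lena, Priya, Kai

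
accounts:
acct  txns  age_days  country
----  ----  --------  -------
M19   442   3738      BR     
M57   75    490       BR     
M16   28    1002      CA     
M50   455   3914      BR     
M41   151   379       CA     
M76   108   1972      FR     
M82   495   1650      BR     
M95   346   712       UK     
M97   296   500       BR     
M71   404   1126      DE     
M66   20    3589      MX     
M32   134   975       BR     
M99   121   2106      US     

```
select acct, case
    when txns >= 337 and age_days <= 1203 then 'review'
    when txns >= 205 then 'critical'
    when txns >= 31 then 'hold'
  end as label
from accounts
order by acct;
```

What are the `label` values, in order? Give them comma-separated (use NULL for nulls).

NULL, critical, hold, hold, critical, hold, NULL, review, hold, critical, review, critical, hold

acct=M16: (no match → NULL) → NULL
acct=M19: txns >= 205 → critical
acct=M32: txns >= 31 → hold
acct=M41: txns >= 31 → hold
acct=M50: txns >= 205 → critical
acct=M57: txns >= 31 → hold
acct=M66: (no match → NULL) → NULL
acct=M71: txns >= 337 and age_days <= 1203 → review
acct=M76: txns >= 31 → hold
acct=M82: txns >= 205 → critical
acct=M95: txns >= 337 and age_days <= 1203 → review
acct=M97: txns >= 205 → critical
acct=M99: txns >= 31 → hold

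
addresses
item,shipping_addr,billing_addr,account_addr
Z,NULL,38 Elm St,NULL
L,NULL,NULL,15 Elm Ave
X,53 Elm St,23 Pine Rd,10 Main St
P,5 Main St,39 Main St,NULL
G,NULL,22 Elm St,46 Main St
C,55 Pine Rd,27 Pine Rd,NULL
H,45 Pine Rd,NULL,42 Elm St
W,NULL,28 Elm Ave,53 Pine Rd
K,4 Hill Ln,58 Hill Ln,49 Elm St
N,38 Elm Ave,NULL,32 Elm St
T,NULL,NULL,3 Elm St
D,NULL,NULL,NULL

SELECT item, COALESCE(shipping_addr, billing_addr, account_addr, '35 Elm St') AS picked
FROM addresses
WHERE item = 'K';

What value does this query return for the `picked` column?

4 Hill Ln

item = K: shipping_addr=4 Hill Ln, billing_addr=58 Hill Ln, account_addr=49 Elm St.
shipping_addr=4 Hill Ln → 4 Hill Ln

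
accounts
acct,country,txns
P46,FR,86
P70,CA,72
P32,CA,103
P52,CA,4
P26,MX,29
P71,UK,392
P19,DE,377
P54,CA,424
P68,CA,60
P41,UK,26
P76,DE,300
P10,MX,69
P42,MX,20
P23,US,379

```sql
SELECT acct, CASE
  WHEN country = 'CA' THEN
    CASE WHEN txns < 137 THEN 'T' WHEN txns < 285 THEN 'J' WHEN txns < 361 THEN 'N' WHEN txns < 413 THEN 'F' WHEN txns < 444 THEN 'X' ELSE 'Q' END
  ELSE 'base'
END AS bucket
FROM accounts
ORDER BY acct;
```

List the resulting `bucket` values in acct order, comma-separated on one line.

acct=P10: country='MX' → outer ELSE → base
acct=P19: country='DE' → outer ELSE → base
acct=P23: country='US' → outer ELSE → base
acct=P26: country='MX' → outer ELSE → base
acct=P32: country='CA' → inner[txns < 137] → T
acct=P41: country='UK' → outer ELSE → base
acct=P42: country='MX' → outer ELSE → base
acct=P46: country='FR' → outer ELSE → base
acct=P52: country='CA' → inner[txns < 137] → T
acct=P54: country='CA' → inner[txns < 444] → X
acct=P68: country='CA' → inner[txns < 137] → T
acct=P70: country='CA' → inner[txns < 137] → T
acct=P71: country='UK' → outer ELSE → base
acct=P76: country='DE' → outer ELSE → base

base, base, base, base, T, base, base, base, T, X, T, T, base, base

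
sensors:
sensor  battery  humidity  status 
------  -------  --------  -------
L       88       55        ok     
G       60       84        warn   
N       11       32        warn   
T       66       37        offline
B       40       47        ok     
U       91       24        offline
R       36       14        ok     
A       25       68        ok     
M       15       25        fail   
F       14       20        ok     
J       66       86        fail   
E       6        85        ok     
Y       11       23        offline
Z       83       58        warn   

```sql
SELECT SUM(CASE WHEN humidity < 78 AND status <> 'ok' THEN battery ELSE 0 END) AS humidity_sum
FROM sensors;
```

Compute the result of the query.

277

sensor=L: ✗
sensor=G: ✗
sensor=N: ✓ → 11
sensor=T: ✓ → 66
sensor=B: ✗
sensor=U: ✓ → 91
sensor=R: ✗
sensor=A: ✗
sensor=M: ✓ → 15
sensor=F: ✗
sensor=J: ✗
sensor=E: ✗
sensor=Y: ✓ → 11
sensor=Z: ✓ → 83
humidity_sum = 11 + 66 + 91 + 15 + 11 + 83 = 277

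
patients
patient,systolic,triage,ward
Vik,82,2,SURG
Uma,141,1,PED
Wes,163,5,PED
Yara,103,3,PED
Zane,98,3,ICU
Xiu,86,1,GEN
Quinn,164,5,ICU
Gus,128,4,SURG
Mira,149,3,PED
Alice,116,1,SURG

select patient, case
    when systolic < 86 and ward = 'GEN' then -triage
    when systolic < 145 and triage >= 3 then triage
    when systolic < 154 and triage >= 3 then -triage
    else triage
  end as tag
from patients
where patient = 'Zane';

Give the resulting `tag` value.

patient = Zane: systolic=98, triage=3, ward=ICU.
systolic < 86 and ward = 'GEN' → false
systolic < 145 and triage >= 3 → true → 3

3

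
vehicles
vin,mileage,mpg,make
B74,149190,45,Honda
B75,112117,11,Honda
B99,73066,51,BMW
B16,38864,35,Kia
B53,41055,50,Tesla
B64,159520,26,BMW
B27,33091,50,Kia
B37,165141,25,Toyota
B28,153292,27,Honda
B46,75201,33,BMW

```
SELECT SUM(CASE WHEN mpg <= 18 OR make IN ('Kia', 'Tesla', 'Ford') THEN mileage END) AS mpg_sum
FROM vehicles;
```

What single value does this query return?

225127

vin=B74: ✗
vin=B75: ✓ → 112117
vin=B99: ✗
vin=B16: ✓ → 38864
vin=B53: ✓ → 41055
vin=B64: ✗
vin=B27: ✓ → 33091
vin=B37: ✗
vin=B28: ✗
vin=B46: ✗
mpg_sum = 112117 + 38864 + 41055 + 33091 = 225127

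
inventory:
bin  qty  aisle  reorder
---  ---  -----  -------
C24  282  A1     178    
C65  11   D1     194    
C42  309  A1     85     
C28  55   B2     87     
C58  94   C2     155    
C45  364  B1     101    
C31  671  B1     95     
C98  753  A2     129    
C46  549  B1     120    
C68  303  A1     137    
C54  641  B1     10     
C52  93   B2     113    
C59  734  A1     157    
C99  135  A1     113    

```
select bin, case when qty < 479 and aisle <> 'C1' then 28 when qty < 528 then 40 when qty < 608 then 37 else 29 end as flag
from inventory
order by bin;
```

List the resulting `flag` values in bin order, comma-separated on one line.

bin=C24: qty < 479 and aisle <> 'C1' → 28
bin=C28: qty < 479 and aisle <> 'C1' → 28
bin=C31: ELSE → 29
bin=C42: qty < 479 and aisle <> 'C1' → 28
bin=C45: qty < 479 and aisle <> 'C1' → 28
bin=C46: qty < 608 → 37
bin=C52: qty < 479 and aisle <> 'C1' → 28
bin=C54: ELSE → 29
bin=C58: qty < 479 and aisle <> 'C1' → 28
bin=C59: ELSE → 29
bin=C65: qty < 479 and aisle <> 'C1' → 28
bin=C68: qty < 479 and aisle <> 'C1' → 28
bin=C98: ELSE → 29
bin=C99: qty < 479 and aisle <> 'C1' → 28

28, 28, 29, 28, 28, 37, 28, 29, 28, 29, 28, 28, 29, 28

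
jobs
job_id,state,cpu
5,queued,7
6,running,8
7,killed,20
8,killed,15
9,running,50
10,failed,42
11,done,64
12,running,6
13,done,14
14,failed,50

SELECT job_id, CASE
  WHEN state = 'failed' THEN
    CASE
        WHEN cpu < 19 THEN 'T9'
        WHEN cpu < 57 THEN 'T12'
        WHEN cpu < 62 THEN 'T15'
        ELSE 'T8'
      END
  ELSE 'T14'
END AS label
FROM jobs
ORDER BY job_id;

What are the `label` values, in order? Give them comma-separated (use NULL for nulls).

T14, T14, T14, T14, T14, T12, T14, T14, T14, T12

job_id=5: state='queued' → outer ELSE → T14
job_id=6: state='running' → outer ELSE → T14
job_id=7: state='killed' → outer ELSE → T14
job_id=8: state='killed' → outer ELSE → T14
job_id=9: state='running' → outer ELSE → T14
job_id=10: state='failed' → inner[cpu < 57] → T12
job_id=11: state='done' → outer ELSE → T14
job_id=12: state='running' → outer ELSE → T14
job_id=13: state='done' → outer ELSE → T14
job_id=14: state='failed' → inner[cpu < 57] → T12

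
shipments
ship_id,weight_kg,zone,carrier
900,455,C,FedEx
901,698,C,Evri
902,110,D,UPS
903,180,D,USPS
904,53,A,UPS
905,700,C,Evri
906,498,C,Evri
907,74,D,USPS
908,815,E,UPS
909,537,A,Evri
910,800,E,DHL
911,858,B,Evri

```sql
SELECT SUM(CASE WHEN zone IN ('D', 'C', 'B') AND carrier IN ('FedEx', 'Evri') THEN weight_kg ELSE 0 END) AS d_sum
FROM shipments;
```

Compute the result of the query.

ship_id=900: ✓ → 455
ship_id=901: ✓ → 698
ship_id=902: ✗
ship_id=903: ✗
ship_id=904: ✗
ship_id=905: ✓ → 700
ship_id=906: ✓ → 498
ship_id=907: ✗
ship_id=908: ✗
ship_id=909: ✗
ship_id=910: ✗
ship_id=911: ✓ → 858
d_sum = 455 + 698 + 700 + 498 + 858 = 3209

3209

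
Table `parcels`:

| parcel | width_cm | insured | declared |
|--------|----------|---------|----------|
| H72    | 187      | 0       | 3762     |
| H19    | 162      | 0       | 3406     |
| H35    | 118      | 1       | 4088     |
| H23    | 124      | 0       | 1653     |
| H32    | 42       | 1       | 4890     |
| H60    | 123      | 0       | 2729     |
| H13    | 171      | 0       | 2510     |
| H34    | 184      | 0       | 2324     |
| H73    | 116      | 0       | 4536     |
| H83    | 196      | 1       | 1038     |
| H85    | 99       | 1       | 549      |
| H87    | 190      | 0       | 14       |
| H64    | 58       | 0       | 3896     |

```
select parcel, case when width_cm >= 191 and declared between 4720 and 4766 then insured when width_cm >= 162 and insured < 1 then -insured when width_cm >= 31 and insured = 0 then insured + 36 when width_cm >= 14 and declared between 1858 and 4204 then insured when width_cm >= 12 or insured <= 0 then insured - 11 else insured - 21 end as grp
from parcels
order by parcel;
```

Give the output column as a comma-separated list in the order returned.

0, 0, 36, -10, 0, 1, 36, 36, 0, 36, -10, -10, 0

parcel=H13: width_cm >= 162 and insured < 1 → 0
parcel=H19: width_cm >= 162 and insured < 1 → 0
parcel=H23: width_cm >= 31 and insured = 0 → 36
parcel=H32: width_cm >= 12 or insured <= 0 → -10
parcel=H34: width_cm >= 162 and insured < 1 → 0
parcel=H35: width_cm >= 14 and declared between 1858 and 4204 → 1
parcel=H60: width_cm >= 31 and insured = 0 → 36
parcel=H64: width_cm >= 31 and insured = 0 → 36
parcel=H72: width_cm >= 162 and insured < 1 → 0
parcel=H73: width_cm >= 31 and insured = 0 → 36
parcel=H83: width_cm >= 12 or insured <= 0 → -10
parcel=H85: width_cm >= 12 or insured <= 0 → -10
parcel=H87: width_cm >= 162 and insured < 1 → 0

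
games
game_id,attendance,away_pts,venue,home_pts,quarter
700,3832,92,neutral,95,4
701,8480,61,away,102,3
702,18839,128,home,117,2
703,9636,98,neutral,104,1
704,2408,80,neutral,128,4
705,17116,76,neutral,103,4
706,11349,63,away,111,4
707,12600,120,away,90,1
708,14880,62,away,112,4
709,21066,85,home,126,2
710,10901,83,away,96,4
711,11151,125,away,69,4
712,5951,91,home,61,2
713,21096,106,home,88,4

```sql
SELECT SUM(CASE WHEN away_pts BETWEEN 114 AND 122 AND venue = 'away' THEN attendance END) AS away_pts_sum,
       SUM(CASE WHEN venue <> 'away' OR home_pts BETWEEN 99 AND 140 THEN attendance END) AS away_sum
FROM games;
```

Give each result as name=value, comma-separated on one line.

away_pts_sum=12600, away_sum=134653

[away_pts_sum: away_pts BETWEEN 114 AND 122 AND venue = 'away']
game_id=700: ✗
game_id=701: ✗
game_id=702: ✗
game_id=703: ✗
game_id=704: ✗
game_id=705: ✗
game_id=706: ✗
game_id=707: ✓ → 12600
game_id=708: ✗
game_id=709: ✗
game_id=710: ✗
game_id=711: ✗
game_id=712: ✗
game_id=713: ✗
away_pts_sum = 12600
—
[away_sum: venue <> 'away' OR home_pts BETWEEN 99 AND 140]
game_id=700: ✓ → 3832
game_id=701: ✓ → 8480
game_id=702: ✓ → 18839
game_id=703: ✓ → 9636
game_id=704: ✓ → 2408
game_id=705: ✓ → 17116
game_id=706: ✓ → 11349
game_id=707: ✗
game_id=708: ✓ → 14880
game_id=709: ✓ → 21066
game_id=710: ✗
game_id=711: ✗
game_id=712: ✓ → 5951
game_id=713: ✓ → 21096
away_sum = 3832 + 8480 + 18839 + 9636 + 2408 + 17116 + 11349 + 14880 + 21066 + 5951 + 21096 = 134653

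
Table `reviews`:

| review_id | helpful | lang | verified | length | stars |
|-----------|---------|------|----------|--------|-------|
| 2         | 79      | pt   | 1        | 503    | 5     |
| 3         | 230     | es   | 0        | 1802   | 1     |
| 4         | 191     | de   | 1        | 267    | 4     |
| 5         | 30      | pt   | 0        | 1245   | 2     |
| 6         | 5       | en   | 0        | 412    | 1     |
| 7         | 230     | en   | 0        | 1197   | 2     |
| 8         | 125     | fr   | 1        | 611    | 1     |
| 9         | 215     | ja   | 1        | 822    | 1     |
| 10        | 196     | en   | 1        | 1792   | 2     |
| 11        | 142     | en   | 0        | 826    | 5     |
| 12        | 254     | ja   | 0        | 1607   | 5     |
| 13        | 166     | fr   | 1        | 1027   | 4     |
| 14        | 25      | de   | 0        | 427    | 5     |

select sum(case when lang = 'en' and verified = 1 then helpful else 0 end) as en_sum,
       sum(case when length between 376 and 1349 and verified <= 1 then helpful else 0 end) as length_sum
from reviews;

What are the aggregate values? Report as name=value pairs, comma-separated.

[en_sum: lang = 'en' and verified = 1]
review_id=2: ✗
review_id=3: ✗
review_id=4: ✗
review_id=5: ✗
review_id=6: ✗
review_id=7: ✗
review_id=8: ✗
review_id=9: ✗
review_id=10: ✓ → 196
review_id=11: ✗
review_id=12: ✗
review_id=13: ✗
review_id=14: ✗
en_sum = 196
—
[length_sum: length between 376 and 1349 and verified <= 1]
review_id=2: ✓ → 79
review_id=3: ✗
review_id=4: ✗
review_id=5: ✓ → 30
review_id=6: ✓ → 5
review_id=7: ✓ → 230
review_id=8: ✓ → 125
review_id=9: ✓ → 215
review_id=10: ✗
review_id=11: ✓ → 142
review_id=12: ✗
review_id=13: ✓ → 166
review_id=14: ✓ → 25
length_sum = 79 + 30 + 5 + 230 + 125 + 215 + 142 + 166 + 25 = 1017

en_sum=196, length_sum=1017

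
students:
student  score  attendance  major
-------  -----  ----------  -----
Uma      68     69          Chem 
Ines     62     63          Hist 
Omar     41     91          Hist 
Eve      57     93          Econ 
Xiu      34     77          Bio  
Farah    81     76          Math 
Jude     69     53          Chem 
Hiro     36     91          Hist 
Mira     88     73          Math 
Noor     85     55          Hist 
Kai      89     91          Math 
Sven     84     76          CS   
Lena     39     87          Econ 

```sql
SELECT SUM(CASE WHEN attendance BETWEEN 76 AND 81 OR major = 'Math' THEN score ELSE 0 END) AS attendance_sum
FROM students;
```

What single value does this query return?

student=Uma: ✗
student=Ines: ✗
student=Omar: ✗
student=Eve: ✗
student=Xiu: ✓ → 34
student=Farah: ✓ → 81
student=Jude: ✗
student=Hiro: ✗
student=Mira: ✓ → 88
student=Noor: ✗
student=Kai: ✓ → 89
student=Sven: ✓ → 84
student=Lena: ✗
attendance_sum = 34 + 81 + 88 + 89 + 84 = 376

376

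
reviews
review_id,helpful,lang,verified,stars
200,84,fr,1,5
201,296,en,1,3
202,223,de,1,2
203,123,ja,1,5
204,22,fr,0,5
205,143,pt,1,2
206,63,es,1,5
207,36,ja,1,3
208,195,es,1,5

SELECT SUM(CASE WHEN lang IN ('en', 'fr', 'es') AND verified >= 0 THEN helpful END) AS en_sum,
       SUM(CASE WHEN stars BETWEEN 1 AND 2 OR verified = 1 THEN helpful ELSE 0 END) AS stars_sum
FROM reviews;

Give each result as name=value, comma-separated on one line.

en_sum=660, stars_sum=1163

[en_sum: lang IN ('en', 'fr', 'es') AND verified >= 0]
review_id=200: ✓ → 84
review_id=201: ✓ → 296
review_id=202: ✗
review_id=203: ✗
review_id=204: ✓ → 22
review_id=205: ✗
review_id=206: ✓ → 63
review_id=207: ✗
review_id=208: ✓ → 195
en_sum = 84 + 296 + 22 + 63 + 195 = 660
—
[stars_sum: stars BETWEEN 1 AND 2 OR verified = 1]
review_id=200: ✓ → 84
review_id=201: ✓ → 296
review_id=202: ✓ → 223
review_id=203: ✓ → 123
review_id=204: ✗
review_id=205: ✓ → 143
review_id=206: ✓ → 63
review_id=207: ✓ → 36
review_id=208: ✓ → 195
stars_sum = 84 + 296 + 223 + 123 + 143 + 63 + 36 + 195 = 1163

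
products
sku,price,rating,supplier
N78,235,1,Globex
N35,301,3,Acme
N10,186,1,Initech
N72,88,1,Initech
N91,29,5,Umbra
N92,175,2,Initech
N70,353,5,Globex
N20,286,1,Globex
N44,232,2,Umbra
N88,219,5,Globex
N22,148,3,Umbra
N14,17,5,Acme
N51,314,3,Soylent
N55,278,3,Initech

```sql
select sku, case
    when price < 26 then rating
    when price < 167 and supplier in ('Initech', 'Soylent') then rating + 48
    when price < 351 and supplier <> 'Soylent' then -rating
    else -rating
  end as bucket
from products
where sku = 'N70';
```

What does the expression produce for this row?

sku = N70: price=353, rating=5, supplier=Globex.
price < 26 → false
price < 167 and supplier in ('Initech', 'Soylent') → false
price < 351 and supplier <> 'Soylent' → false
No prior WHEN matched → ELSE → -5

-5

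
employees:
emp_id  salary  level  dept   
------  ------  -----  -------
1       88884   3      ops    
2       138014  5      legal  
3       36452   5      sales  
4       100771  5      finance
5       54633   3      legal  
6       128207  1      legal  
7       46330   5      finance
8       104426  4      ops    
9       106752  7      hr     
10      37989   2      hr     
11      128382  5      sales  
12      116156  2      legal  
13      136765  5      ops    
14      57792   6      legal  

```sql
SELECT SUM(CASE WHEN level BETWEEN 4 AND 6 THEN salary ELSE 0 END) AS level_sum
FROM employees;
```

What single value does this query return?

748932

emp_id=1: ✗
emp_id=2: ✓ → 138014
emp_id=3: ✓ → 36452
emp_id=4: ✓ → 100771
emp_id=5: ✗
emp_id=6: ✗
emp_id=7: ✓ → 46330
emp_id=8: ✓ → 104426
emp_id=9: ✗
emp_id=10: ✗
emp_id=11: ✓ → 128382
emp_id=12: ✗
emp_id=13: ✓ → 136765
emp_id=14: ✓ → 57792
level_sum = 138014 + 36452 + 100771 + 46330 + 104426 + 128382 + 136765 + 57792 = 748932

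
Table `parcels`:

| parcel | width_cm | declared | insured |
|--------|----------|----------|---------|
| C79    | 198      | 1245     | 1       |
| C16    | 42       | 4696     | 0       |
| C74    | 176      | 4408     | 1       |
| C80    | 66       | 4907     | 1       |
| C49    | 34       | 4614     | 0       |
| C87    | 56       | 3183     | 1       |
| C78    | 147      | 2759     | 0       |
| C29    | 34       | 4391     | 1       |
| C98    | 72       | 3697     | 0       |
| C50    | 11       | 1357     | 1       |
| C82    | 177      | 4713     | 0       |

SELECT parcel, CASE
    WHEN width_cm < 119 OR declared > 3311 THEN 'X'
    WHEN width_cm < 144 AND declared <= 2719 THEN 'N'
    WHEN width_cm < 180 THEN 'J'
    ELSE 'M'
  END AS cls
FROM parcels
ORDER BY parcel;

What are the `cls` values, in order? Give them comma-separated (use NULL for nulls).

parcel=C16: width_cm < 119 OR declared > 3311 → X
parcel=C29: width_cm < 119 OR declared > 3311 → X
parcel=C49: width_cm < 119 OR declared > 3311 → X
parcel=C50: width_cm < 119 OR declared > 3311 → X
parcel=C74: width_cm < 119 OR declared > 3311 → X
parcel=C78: width_cm < 180 → J
parcel=C79: ELSE → M
parcel=C80: width_cm < 119 OR declared > 3311 → X
parcel=C82: width_cm < 119 OR declared > 3311 → X
parcel=C87: width_cm < 119 OR declared > 3311 → X
parcel=C98: width_cm < 119 OR declared > 3311 → X

X, X, X, X, X, J, M, X, X, X, X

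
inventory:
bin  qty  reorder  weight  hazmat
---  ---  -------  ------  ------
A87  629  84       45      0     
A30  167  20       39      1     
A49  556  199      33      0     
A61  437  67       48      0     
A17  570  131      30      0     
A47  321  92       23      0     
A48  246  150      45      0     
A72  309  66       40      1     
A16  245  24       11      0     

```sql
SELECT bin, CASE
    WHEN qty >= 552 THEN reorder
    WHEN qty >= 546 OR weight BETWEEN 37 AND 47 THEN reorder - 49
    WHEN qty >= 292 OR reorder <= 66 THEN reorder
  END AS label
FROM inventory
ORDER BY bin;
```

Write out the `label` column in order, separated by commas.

24, 131, -29, 92, 101, 199, 67, 17, 84

bin=A16: qty >= 292 OR reorder <= 66 → 24
bin=A17: qty >= 552 → 131
bin=A30: qty >= 546 OR weight BETWEEN 37 AND 47 → -29
bin=A47: qty >= 292 OR reorder <= 66 → 92
bin=A48: qty >= 546 OR weight BETWEEN 37 AND 47 → 101
bin=A49: qty >= 552 → 199
bin=A61: qty >= 292 OR reorder <= 66 → 67
bin=A72: qty >= 546 OR weight BETWEEN 37 AND 47 → 17
bin=A87: qty >= 552 → 84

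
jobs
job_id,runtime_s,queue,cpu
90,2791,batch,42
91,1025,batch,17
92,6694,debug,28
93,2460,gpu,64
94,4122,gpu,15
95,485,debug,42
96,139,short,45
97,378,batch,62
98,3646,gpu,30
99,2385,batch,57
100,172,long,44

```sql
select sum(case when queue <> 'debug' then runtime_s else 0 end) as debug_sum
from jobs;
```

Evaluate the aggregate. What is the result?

17118

job_id=90: ✓ → 2791
job_id=91: ✓ → 1025
job_id=92: ✗
job_id=93: ✓ → 2460
job_id=94: ✓ → 4122
job_id=95: ✗
job_id=96: ✓ → 139
job_id=97: ✓ → 378
job_id=98: ✓ → 3646
job_id=99: ✓ → 2385
job_id=100: ✓ → 172
debug_sum = 2791 + 1025 + 2460 + 4122 + 139 + 378 + 3646 + 2385 + 172 = 17118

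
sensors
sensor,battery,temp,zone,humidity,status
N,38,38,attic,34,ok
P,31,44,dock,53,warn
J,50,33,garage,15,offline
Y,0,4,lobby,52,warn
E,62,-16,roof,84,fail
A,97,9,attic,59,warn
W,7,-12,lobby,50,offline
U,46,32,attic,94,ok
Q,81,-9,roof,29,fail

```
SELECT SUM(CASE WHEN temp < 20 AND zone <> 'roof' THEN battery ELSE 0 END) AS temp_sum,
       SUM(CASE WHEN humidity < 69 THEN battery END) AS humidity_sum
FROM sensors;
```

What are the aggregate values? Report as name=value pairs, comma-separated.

[temp_sum: temp < 20 AND zone <> 'roof']
sensor=N: ✗
sensor=P: ✗
sensor=J: ✗
sensor=Y: ✓ → 0
sensor=E: ✗
sensor=A: ✓ → 97
sensor=W: ✓ → 7
sensor=U: ✗
sensor=Q: ✗
temp_sum = 97 + 7 = 104
—
[humidity_sum: humidity < 69]
sensor=N: ✓ → 38
sensor=P: ✓ → 31
sensor=J: ✓ → 50
sensor=Y: ✓ → 0
sensor=E: ✗
sensor=A: ✓ → 97
sensor=W: ✓ → 7
sensor=U: ✗
sensor=Q: ✓ → 81
humidity_sum = 38 + 31 + 50 + 97 + 7 + 81 = 304

temp_sum=104, humidity_sum=304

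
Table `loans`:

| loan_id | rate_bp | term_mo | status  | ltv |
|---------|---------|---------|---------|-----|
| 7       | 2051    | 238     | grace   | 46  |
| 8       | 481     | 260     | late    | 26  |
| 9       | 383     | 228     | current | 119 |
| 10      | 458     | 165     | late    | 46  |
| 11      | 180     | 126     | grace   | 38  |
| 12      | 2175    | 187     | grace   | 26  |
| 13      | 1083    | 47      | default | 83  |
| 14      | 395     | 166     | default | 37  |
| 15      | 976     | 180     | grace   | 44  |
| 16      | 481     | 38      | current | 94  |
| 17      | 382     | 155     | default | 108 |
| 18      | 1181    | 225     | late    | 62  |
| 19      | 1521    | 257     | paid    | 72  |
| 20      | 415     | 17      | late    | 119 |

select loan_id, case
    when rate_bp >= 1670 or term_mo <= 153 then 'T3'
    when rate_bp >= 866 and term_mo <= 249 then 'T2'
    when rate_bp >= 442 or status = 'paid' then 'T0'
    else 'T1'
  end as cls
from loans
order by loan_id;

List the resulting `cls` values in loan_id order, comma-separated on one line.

T3, T0, T1, T0, T3, T3, T3, T1, T2, T3, T1, T2, T0, T3

loan_id=7: rate_bp >= 1670 or term_mo <= 153 → T3
loan_id=8: rate_bp >= 442 or status = 'paid' → T0
loan_id=9: ELSE → T1
loan_id=10: rate_bp >= 442 or status = 'paid' → T0
loan_id=11: rate_bp >= 1670 or term_mo <= 153 → T3
loan_id=12: rate_bp >= 1670 or term_mo <= 153 → T3
loan_id=13: rate_bp >= 1670 or term_mo <= 153 → T3
loan_id=14: ELSE → T1
loan_id=15: rate_bp >= 866 and term_mo <= 249 → T2
loan_id=16: rate_bp >= 1670 or term_mo <= 153 → T3
loan_id=17: ELSE → T1
loan_id=18: rate_bp >= 866 and term_mo <= 249 → T2
loan_id=19: rate_bp >= 442 or status = 'paid' → T0
loan_id=20: rate_bp >= 1670 or term_mo <= 153 → T3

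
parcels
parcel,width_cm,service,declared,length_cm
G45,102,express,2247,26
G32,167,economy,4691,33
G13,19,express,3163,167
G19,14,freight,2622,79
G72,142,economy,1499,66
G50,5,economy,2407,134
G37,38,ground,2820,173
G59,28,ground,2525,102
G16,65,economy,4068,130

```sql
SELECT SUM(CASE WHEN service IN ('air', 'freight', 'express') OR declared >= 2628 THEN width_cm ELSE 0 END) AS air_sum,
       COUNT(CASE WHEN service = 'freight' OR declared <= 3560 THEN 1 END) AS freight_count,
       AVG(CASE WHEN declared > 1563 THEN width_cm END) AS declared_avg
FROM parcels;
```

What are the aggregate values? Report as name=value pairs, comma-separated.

air_sum=405, freight_count=7, declared_avg=54.75

[air_sum: service IN ('air', 'freight', 'express') OR declared >= 2628]
parcel=G45: ✓ → 102
parcel=G32: ✓ → 167
parcel=G13: ✓ → 19
parcel=G19: ✓ → 14
parcel=G72: ✗
parcel=G50: ✗
parcel=G37: ✓ → 38
parcel=G59: ✗
parcel=G16: ✓ → 65
air_sum = 102 + 167 + 19 + 14 + 38 + 65 = 405
—
[freight_count: service = 'freight' OR declared <= 3560]
parcel=G45: ✓ → 1
parcel=G32: ✗
parcel=G13: ✓ → 1
parcel=G19: ✓ → 1
parcel=G72: ✓ → 1
parcel=G50: ✓ → 1
parcel=G37: ✓ → 1
parcel=G59: ✓ → 1
parcel=G16: ✗
freight_count = COUNT(1, 1, 1, 1, 1, 1, 1) = 7
—
[declared_avg: declared > 1563]
parcel=G45: ✓ → 102
parcel=G32: ✓ → 167
parcel=G13: ✓ → 19
parcel=G19: ✓ → 14
parcel=G72: ✗
parcel=G50: ✓ → 5
parcel=G37: ✓ → 38
parcel=G59: ✓ → 28
parcel=G16: ✓ → 65
declared_avg = (102 + 167 + 19 + 14 + 5 + 38 + 28 + 65) / 8 = 54.75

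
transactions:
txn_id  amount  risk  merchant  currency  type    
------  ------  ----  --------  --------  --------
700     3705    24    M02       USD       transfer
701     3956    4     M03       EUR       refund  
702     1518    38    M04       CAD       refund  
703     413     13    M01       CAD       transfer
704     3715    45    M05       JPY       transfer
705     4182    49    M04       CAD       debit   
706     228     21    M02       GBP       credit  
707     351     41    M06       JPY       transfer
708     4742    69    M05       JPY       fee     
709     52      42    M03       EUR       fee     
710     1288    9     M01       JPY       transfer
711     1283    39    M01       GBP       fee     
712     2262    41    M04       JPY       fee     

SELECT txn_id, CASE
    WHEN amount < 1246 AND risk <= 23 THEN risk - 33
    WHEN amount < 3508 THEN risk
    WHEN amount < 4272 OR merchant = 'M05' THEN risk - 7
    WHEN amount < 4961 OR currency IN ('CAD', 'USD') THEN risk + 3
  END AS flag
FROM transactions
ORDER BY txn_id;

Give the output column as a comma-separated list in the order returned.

txn_id=700: amount < 4272 OR merchant = 'M05' → 17
txn_id=701: amount < 4272 OR merchant = 'M05' → -3
txn_id=702: amount < 3508 → 38
txn_id=703: amount < 1246 AND risk <= 23 → -20
txn_id=704: amount < 4272 OR merchant = 'M05' → 38
txn_id=705: amount < 4272 OR merchant = 'M05' → 42
txn_id=706: amount < 1246 AND risk <= 23 → -12
txn_id=707: amount < 3508 → 41
txn_id=708: amount < 4272 OR merchant = 'M05' → 62
txn_id=709: amount < 3508 → 42
txn_id=710: amount < 3508 → 9
txn_id=711: amount < 3508 → 39
txn_id=712: amount < 3508 → 41

17, -3, 38, -20, 38, 42, -12, 41, 62, 42, 9, 39, 41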